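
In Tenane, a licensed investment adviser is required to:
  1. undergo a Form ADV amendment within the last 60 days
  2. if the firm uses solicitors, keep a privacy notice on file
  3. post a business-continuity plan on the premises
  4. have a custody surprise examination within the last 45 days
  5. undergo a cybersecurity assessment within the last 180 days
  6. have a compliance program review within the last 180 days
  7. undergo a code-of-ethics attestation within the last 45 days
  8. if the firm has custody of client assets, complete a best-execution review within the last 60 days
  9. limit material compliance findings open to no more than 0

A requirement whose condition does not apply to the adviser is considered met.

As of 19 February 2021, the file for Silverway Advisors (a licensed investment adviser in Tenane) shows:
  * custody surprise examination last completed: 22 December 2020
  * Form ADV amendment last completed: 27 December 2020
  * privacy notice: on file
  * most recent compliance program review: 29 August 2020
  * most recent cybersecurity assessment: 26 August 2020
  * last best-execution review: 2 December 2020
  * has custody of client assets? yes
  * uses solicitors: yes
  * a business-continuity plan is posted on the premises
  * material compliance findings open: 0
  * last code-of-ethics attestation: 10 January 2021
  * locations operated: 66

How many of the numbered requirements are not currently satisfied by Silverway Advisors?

2

1. Form ADV amendment 54 days ago vs limit 60 → met
2. condition 'uses solicitors' holds; privacy notice present → met
3. business-continuity plan present → met
4. custody surprise examination 59 days ago vs limit 45 → not met
5. cybersecurity assessment 177 days ago vs limit 180 → met
6. compliance program review 174 days ago vs limit 180 → met
7. code-of-ethics attestation 40 days ago vs limit 45 → met
8. condition 'has custody of client assets' holds; best-execution review 79 days ago vs limit 60 → not met
9. material compliance findings open 0 ≤ 0 → met
Not met: 2 of 9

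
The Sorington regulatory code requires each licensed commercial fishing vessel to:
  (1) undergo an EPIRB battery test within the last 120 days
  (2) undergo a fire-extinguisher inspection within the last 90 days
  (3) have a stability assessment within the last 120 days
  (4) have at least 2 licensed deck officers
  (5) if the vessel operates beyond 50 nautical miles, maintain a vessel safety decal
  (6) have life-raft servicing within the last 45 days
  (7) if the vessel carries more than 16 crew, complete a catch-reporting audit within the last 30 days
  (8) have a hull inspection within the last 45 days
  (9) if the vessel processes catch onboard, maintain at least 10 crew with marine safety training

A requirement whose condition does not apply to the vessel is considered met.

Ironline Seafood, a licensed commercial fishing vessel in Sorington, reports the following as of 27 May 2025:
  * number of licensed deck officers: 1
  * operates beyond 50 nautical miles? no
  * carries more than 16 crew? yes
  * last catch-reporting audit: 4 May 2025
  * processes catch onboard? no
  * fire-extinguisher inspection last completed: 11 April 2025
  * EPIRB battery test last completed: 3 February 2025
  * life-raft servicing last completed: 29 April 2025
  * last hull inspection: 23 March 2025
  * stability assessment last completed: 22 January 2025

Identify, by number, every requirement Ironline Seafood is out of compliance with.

3, 4, 8

1. EPIRB battery test 113 days ago vs limit 120 → met
2. fire-extinguisher inspection 46 days ago vs limit 90 → met
3. stability assessment 125 days ago vs limit 120 → not met
4. licensed deck officers 1 < 2 → not met
5. condition 'operates beyond 50 nautical miles' does not hold → requirement n/a → met
6. life-raft servicing 28 days ago vs limit 45 → met
7. condition 'carries more than 16 crew' holds; catch-reporting audit 23 days ago vs limit 30 → met
8. hull inspection 65 days ago vs limit 45 → not met
9. condition 'processes catch onboard' does not hold → requirement n/a → met
Not met: 3, 4, 8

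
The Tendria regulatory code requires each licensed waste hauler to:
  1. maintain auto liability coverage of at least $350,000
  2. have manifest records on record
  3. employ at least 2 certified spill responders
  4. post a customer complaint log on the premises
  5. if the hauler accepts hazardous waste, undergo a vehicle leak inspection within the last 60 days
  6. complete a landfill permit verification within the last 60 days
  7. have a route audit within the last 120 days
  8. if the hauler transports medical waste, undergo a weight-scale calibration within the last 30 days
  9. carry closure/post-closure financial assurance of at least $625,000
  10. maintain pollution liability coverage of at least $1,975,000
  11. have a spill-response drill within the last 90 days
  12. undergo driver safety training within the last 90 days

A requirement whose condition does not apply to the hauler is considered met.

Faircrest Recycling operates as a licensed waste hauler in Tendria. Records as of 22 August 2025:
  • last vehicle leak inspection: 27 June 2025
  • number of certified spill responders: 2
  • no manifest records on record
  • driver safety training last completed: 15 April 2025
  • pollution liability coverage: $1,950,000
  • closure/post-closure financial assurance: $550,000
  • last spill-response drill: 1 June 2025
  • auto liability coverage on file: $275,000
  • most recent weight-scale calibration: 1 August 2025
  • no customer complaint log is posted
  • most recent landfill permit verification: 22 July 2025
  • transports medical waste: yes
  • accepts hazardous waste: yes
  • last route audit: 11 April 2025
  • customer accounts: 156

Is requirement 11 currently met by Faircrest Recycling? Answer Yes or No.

Yes

11. spill-response drill 82 days ago vs limit 90 → met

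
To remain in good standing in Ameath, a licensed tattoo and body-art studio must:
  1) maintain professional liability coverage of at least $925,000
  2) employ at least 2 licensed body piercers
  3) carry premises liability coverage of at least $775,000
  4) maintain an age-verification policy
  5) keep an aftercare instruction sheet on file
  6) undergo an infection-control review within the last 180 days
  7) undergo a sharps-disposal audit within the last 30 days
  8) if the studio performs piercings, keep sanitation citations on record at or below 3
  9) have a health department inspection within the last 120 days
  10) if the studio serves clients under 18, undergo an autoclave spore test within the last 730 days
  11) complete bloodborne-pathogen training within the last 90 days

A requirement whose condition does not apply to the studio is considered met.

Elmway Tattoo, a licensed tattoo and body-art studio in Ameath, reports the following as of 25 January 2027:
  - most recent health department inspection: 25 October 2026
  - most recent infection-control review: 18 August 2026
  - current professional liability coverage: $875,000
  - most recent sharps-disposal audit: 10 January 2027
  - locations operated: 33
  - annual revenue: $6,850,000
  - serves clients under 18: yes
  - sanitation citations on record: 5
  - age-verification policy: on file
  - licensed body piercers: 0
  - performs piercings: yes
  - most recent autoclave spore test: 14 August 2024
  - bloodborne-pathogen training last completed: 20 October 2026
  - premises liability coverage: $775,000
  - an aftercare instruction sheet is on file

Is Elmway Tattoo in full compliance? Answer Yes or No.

1. professional liability coverage $875,000 < $925,000 → not met
2. licensed body piercers 0 < 2 → not met
3. premises liability coverage $775,000 ≥ $775,000 → met
4. age-verification policy present → met
5. aftercare instruction sheet present → met
6. infection-control review 160 days ago vs limit 180 → met
7. sharps-disposal audit 15 days ago vs limit 30 → met
8. condition 'performs piercings' holds; sanitation citations on record 5 > 3 → not met
9. health department inspection 92 days ago vs limit 120 → met
10. condition 'serves clients under 18' holds; autoclave spore test 894 days ago vs limit 730 → not met
11. bloodborne-pathogen training 97 days ago vs limit 90 → not met
Not met: 1, 2, 8, 10, 11

No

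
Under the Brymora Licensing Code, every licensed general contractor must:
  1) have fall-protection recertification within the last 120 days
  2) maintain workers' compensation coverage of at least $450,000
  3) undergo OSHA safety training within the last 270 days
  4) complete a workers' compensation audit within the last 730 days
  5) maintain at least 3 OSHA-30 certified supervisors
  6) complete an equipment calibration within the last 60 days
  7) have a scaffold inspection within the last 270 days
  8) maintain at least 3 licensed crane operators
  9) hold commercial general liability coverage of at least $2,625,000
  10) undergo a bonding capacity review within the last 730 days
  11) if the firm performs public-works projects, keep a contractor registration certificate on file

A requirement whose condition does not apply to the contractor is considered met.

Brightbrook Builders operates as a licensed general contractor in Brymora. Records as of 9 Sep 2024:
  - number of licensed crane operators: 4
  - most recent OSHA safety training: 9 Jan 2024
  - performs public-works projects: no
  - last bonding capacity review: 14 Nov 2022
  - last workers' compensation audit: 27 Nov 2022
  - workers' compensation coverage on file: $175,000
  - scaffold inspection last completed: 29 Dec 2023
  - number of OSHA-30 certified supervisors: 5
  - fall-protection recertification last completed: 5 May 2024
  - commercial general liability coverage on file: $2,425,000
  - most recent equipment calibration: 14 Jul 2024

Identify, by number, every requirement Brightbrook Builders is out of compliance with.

1. fall-protection recertification 127 days ago vs limit 120 → not met
2. workers' compensation coverage $175,000 < $450,000 → not met
3. OSHA safety training 244 days ago vs limit 270 → met
4. workers' compensation audit 652 days ago vs limit 730 → met
5. OSHA-30 certified supervisors 5 ≥ 3 → met
6. equipment calibration 57 days ago vs limit 60 → met
7. scaffold inspection 255 days ago vs limit 270 → met
8. licensed crane operators 4 ≥ 3 → met
9. commercial general liability coverage $2,425,000 < $2,625,000 → not met
10. bonding capacity review 665 days ago vs limit 730 → met
11. condition 'performs public-works projects' does not hold → requirement n/a → met
Not met: 1, 2, 9

1, 2, 9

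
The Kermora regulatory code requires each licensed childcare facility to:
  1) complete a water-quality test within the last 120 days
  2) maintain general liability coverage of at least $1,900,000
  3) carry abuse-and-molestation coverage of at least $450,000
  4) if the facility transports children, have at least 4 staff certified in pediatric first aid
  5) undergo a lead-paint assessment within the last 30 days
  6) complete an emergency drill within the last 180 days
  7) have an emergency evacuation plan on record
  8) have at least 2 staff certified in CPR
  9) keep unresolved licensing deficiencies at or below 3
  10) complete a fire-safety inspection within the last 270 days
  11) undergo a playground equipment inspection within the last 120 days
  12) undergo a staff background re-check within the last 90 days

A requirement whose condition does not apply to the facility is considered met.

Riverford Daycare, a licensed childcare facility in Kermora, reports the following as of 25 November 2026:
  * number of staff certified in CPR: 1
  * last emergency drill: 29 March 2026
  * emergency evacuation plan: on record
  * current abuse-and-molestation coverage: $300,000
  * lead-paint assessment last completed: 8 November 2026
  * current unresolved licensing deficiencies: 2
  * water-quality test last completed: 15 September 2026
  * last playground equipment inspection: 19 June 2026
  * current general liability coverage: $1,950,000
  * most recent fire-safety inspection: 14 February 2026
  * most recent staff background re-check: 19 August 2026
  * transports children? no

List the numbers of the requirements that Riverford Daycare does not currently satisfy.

1. water-quality test 71 days ago vs limit 120 → met
2. general liability coverage $1,950,000 ≥ $1,900,000 → met
3. abuse-and-molestation coverage $300,000 < $450,000 → not met
4. condition 'transports children' does not hold → requirement n/a → met
5. lead-paint assessment 17 days ago vs limit 30 → met
6. emergency drill 241 days ago vs limit 180 → not met
7. emergency evacuation plan present → met
8. staff certified in CPR 1 < 2 → not met
9. unresolved licensing deficiencies 2 ≤ 3 → met
10. fire-safety inspection 284 days ago vs limit 270 → not met
11. playground equipment inspection 159 days ago vs limit 120 → not met
12. staff background re-check 98 days ago vs limit 90 → not met
Not met: 3, 6, 8, 10, 11, 12

3, 6, 8, 10, 11, 12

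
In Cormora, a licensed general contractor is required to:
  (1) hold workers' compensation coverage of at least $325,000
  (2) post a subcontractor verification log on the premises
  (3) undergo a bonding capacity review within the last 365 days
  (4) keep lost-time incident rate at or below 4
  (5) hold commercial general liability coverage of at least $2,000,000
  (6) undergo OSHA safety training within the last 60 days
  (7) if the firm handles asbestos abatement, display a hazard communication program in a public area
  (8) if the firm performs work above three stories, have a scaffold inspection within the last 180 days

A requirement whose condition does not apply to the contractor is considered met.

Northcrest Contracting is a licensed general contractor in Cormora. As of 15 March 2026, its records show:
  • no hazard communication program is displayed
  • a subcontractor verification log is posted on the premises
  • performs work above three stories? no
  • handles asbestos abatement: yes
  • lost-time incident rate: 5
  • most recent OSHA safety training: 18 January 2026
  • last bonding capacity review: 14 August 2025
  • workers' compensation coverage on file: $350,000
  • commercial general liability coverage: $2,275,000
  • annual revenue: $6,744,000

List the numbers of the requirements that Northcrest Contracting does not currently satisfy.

1. workers' compensation coverage $350,000 ≥ $325,000 → met
2. subcontractor verification log present → met
3. bonding capacity review 213 days ago vs limit 365 → met
4. lost-time incident rate 5 > 4 → not met
5. commercial general liability coverage $2,275,000 ≥ $2,000,000 → met
6. OSHA safety training 56 days ago vs limit 60 → met
7. condition 'handles asbestos abatement' holds; hazard communication program absent → not met
8. condition 'performs work above three stories' does not hold → requirement n/a → met
Not met: 4, 7

4, 7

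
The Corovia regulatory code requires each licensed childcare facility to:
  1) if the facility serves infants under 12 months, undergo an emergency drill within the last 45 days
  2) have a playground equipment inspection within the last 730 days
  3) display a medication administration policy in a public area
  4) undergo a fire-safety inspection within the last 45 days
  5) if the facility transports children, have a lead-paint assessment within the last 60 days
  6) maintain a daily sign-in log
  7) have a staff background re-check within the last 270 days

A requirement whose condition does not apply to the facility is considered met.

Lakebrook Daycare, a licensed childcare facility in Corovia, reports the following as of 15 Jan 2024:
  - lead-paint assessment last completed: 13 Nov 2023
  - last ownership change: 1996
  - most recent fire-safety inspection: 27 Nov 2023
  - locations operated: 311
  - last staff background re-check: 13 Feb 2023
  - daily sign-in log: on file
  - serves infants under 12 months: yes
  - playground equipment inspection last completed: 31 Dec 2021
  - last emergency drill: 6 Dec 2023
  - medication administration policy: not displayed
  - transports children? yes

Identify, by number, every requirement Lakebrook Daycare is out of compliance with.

1. condition 'serves infants under 12 months' holds; emergency drill 40 days ago vs limit 45 → met
2. playground equipment inspection 745 days ago vs limit 730 → not met
3. medication administration policy absent → not met
4. fire-safety inspection 49 days ago vs limit 45 → not met
5. condition 'transports children' holds; lead-paint assessment 63 days ago vs limit 60 → not met
6. daily sign-in log present → met
7. staff background re-check 336 days ago vs limit 270 → not met
Not met: 2, 3, 4, 5, 7

2, 3, 4, 5, 7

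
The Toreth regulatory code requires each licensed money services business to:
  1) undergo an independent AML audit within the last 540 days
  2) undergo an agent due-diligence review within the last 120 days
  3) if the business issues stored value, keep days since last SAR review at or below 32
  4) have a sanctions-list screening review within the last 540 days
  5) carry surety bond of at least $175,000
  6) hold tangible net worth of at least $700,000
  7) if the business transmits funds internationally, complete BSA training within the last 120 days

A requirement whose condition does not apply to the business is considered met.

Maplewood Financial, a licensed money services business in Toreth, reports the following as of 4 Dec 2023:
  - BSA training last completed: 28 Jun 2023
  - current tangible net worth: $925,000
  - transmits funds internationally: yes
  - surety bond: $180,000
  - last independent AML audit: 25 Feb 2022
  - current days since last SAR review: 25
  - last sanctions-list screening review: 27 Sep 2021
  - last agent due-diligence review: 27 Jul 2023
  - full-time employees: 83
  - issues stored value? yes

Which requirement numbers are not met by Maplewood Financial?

1, 2, 4, 7

1. independent AML audit 647 days ago vs limit 540 → not met
2. agent due-diligence review 130 days ago vs limit 120 → not met
3. condition 'issues stored value' holds; days since last SAR review 25 ≤ 32 → met
4. sanctions-list screening review 798 days ago vs limit 540 → not met
5. surety bond $180,000 ≥ $175,000 → met
6. tangible net worth $925,000 ≥ $700,000 → met
7. condition 'transmits funds internationally' holds; BSA training 159 days ago vs limit 120 → not met
Not met: 1, 2, 4, 7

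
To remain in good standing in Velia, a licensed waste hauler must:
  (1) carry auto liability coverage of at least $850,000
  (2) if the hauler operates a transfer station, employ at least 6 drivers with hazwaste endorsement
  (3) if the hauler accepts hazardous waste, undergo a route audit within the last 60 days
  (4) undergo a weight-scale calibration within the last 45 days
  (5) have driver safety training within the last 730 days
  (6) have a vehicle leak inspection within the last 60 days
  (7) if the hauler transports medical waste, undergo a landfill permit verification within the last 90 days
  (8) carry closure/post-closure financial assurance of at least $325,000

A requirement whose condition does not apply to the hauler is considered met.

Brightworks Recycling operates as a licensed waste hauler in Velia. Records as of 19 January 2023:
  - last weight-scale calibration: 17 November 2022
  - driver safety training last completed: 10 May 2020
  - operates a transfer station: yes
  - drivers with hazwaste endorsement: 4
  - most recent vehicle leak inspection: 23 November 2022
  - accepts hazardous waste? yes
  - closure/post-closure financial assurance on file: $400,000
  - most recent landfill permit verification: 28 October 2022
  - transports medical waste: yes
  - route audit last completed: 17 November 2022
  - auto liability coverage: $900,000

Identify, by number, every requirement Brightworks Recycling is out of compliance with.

1. auto liability coverage $900,000 ≥ $850,000 → met
2. condition 'operates a transfer station' holds; drivers with hazwaste endorsement 4 < 6 → not met
3. condition 'accepts hazardous waste' holds; route audit 63 days ago vs limit 60 → not met
4. weight-scale calibration 63 days ago vs limit 45 → not met
5. driver safety training 984 days ago vs limit 730 → not met
6. vehicle leak inspection 57 days ago vs limit 60 → met
7. condition 'transports medical waste' holds; landfill permit verification 83 days ago vs limit 90 → met
8. closure/post-closure financial assurance $400,000 ≥ $325,000 → met
Not met: 2, 3, 4, 5

2, 3, 4, 5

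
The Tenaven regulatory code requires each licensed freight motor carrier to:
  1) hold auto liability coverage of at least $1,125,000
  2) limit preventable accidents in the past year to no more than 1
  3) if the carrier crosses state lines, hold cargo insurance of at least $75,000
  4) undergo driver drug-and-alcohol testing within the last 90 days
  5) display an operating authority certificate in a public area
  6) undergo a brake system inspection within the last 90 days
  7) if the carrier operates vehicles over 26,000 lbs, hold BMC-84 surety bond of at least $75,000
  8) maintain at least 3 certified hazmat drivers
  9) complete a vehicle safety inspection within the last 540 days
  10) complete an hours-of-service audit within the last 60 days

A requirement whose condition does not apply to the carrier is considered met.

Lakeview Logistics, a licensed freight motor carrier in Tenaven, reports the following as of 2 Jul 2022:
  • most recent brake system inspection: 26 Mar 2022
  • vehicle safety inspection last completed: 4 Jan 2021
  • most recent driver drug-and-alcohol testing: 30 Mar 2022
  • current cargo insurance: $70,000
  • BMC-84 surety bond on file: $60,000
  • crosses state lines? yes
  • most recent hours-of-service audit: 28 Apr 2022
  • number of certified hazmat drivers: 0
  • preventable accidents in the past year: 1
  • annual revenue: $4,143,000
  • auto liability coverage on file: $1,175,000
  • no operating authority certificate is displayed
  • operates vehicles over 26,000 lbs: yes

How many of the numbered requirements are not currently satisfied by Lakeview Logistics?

1. auto liability coverage $1,175,000 ≥ $1,125,000 → met
2. preventable accidents in the past year 1 ≤ 1 → met
3. condition 'crosses state lines' holds; cargo insurance $70,000 < $75,000 → not met
4. driver drug-and-alcohol testing 94 days ago vs limit 90 → not met
5. operating authority certificate absent → not met
6. brake system inspection 98 days ago vs limit 90 → not met
7. condition 'operates vehicles over 26,000 lbs' holds; BMC-84 surety bond $60,000 < $75,000 → not met
8. certified hazmat drivers 0 < 3 → not met
9. vehicle safety inspection 544 days ago vs limit 540 → not met
10. hours-of-service audit 65 days ago vs limit 60 → not met
Not met: 8 of 10

8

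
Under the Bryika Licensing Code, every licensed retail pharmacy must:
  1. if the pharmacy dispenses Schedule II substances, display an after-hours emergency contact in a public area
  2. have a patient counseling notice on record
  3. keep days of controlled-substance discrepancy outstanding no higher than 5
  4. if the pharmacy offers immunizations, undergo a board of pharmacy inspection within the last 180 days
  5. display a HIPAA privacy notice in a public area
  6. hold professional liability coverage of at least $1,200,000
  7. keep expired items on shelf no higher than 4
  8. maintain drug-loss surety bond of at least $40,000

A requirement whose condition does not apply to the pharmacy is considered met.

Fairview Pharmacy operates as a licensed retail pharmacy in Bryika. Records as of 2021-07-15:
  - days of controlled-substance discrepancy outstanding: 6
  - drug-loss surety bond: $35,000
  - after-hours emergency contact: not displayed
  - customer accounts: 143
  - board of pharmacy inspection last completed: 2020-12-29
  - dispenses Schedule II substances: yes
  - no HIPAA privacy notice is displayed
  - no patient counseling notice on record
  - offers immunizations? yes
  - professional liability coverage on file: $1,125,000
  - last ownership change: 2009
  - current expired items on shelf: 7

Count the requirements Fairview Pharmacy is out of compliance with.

1. condition 'dispenses Schedule II substances' holds; after-hours emergency contact absent → not met
2. patient counseling notice absent → not met
3. days of controlled-substance discrepancy outstanding 6 > 5 → not met
4. condition 'offers immunizations' holds; board of pharmacy inspection 198 days ago vs limit 180 → not met
5. HIPAA privacy notice absent → not met
6. professional liability coverage $1,125,000 < $1,200,000 → not met
7. expired items on shelf 7 > 4 → not met
8. drug-loss surety bond $35,000 < $40,000 → not met
Not met: 8 of 8

8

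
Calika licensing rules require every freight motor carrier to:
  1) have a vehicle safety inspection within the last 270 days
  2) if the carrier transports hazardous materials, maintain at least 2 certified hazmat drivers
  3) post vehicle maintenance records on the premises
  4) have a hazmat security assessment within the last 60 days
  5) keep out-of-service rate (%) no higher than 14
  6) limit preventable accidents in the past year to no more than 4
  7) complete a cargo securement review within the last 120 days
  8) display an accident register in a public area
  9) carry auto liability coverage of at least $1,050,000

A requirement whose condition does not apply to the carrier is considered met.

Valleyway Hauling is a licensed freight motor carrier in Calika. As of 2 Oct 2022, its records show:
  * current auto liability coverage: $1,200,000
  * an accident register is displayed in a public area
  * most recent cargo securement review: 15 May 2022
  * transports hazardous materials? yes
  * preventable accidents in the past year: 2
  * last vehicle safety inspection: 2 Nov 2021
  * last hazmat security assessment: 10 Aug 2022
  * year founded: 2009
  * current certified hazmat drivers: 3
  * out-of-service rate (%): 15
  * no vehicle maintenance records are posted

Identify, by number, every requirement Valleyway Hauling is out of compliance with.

1, 3, 5, 7

1. vehicle safety inspection 334 days ago vs limit 270 → not met
2. condition 'transports hazardous materials' holds; certified hazmat drivers 3 ≥ 2 → met
3. vehicle maintenance records absent → not met
4. hazmat security assessment 53 days ago vs limit 60 → met
5. out-of-service rate (%) 15 > 14 → not met
6. preventable accidents in the past year 2 ≤ 4 → met
7. cargo securement review 140 days ago vs limit 120 → not met
8. accident register present → met
9. auto liability coverage $1,200,000 ≥ $1,050,000 → met
Not met: 1, 3, 5, 7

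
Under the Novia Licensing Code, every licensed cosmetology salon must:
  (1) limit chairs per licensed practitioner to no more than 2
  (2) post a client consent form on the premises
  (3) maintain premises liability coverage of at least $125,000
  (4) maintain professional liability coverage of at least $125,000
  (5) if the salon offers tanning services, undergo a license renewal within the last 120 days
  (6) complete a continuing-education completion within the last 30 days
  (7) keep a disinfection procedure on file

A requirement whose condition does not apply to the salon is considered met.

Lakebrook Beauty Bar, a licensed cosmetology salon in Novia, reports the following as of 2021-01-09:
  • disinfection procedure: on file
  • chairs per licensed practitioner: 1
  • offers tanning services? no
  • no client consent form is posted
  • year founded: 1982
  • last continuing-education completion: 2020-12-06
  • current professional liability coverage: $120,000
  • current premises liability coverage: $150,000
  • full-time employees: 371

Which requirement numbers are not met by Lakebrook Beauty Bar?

1. chairs per licensed practitioner 1 ≤ 2 → met
2. client consent form absent → not met
3. premises liability coverage $150,000 ≥ $125,000 → met
4. professional liability coverage $120,000 < $125,000 → not met
5. condition 'offers tanning services' does not hold → requirement n/a → met
6. continuing-education completion 34 days ago vs limit 30 → not met
7. disinfection procedure present → met
Not met: 2, 4, 6

2, 4, 6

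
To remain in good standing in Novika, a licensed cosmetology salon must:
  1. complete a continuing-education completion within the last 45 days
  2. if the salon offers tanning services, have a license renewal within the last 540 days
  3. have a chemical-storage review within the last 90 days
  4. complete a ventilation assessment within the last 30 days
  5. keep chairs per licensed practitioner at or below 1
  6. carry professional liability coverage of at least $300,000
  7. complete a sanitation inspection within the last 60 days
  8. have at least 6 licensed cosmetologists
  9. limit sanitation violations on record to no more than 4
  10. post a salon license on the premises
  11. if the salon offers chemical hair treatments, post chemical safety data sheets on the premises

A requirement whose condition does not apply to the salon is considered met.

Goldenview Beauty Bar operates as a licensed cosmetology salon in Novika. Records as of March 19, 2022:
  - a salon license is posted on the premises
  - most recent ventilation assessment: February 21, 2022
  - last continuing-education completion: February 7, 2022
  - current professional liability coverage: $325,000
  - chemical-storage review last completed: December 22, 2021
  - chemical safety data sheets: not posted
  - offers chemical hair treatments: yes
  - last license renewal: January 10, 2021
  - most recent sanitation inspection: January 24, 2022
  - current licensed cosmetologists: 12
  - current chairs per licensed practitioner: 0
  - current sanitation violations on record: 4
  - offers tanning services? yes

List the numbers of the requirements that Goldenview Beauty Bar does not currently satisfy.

1. continuing-education completion 40 days ago vs limit 45 → met
2. condition 'offers tanning services' holds; license renewal 433 days ago vs limit 540 → met
3. chemical-storage review 87 days ago vs limit 90 → met
4. ventilation assessment 26 days ago vs limit 30 → met
5. chairs per licensed practitioner 0 ≤ 1 → met
6. professional liability coverage $325,000 ≥ $300,000 → met
7. sanitation inspection 54 days ago vs limit 60 → met
8. licensed cosmetologists 12 ≥ 6 → met
9. sanitation violations on record 4 ≤ 4 → met
10. salon license present → met
11. condition 'offers chemical hair treatments' holds; chemical safety data sheets absent → not met
Not met: 11

11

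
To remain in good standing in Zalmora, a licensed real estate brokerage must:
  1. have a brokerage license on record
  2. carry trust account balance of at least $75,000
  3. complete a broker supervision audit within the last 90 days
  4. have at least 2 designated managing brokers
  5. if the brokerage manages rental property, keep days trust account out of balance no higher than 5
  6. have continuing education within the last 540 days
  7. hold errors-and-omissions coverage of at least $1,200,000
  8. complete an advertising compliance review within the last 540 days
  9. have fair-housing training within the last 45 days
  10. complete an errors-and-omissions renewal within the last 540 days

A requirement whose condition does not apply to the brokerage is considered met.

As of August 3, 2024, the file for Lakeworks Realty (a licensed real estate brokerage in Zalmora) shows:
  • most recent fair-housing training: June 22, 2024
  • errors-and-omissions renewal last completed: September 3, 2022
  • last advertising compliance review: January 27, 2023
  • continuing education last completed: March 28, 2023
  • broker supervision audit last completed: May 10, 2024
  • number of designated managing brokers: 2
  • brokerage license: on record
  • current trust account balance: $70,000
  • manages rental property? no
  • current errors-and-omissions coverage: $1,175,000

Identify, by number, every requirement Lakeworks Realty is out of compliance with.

2, 7, 8, 10

1. brokerage license present → met
2. trust account balance $70,000 < $75,000 → not met
3. broker supervision audit 85 days ago vs limit 90 → met
4. designated managing brokers 2 ≥ 2 → met
5. condition 'manages rental property' does not hold → requirement n/a → met
6. continuing education 494 days ago vs limit 540 → met
7. errors-and-omissions coverage $1,175,000 < $1,200,000 → not met
8. advertising compliance review 554 days ago vs limit 540 → not met
9. fair-housing training 42 days ago vs limit 45 → met
10. errors-and-omissions renewal 700 days ago vs limit 540 → not met
Not met: 2, 7, 8, 10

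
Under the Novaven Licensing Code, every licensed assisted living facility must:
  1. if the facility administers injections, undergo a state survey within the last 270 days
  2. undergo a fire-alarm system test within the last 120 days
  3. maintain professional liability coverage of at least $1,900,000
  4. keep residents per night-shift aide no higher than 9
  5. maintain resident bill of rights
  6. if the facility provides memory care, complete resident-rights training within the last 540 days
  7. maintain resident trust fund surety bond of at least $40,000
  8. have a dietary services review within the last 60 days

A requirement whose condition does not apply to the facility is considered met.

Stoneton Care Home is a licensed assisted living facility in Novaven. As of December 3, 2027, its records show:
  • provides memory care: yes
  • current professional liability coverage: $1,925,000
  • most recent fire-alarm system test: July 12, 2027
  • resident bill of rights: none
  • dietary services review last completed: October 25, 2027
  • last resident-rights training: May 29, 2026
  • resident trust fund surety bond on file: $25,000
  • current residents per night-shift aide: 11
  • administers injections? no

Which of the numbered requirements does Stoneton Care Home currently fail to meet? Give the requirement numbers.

1. condition 'administers injections' does not hold → requirement n/a → met
2. fire-alarm system test 144 days ago vs limit 120 → not met
3. professional liability coverage $1,925,000 ≥ $1,900,000 → met
4. residents per night-shift aide 11 > 9 → not met
5. resident bill of rights absent → not met
6. condition 'provides memory care' holds; resident-rights training 553 days ago vs limit 540 → not met
7. resident trust fund surety bond $25,000 < $40,000 → not met
8. dietary services review 39 days ago vs limit 60 → met
Not met: 2, 4, 5, 6, 7

2, 4, 5, 6, 7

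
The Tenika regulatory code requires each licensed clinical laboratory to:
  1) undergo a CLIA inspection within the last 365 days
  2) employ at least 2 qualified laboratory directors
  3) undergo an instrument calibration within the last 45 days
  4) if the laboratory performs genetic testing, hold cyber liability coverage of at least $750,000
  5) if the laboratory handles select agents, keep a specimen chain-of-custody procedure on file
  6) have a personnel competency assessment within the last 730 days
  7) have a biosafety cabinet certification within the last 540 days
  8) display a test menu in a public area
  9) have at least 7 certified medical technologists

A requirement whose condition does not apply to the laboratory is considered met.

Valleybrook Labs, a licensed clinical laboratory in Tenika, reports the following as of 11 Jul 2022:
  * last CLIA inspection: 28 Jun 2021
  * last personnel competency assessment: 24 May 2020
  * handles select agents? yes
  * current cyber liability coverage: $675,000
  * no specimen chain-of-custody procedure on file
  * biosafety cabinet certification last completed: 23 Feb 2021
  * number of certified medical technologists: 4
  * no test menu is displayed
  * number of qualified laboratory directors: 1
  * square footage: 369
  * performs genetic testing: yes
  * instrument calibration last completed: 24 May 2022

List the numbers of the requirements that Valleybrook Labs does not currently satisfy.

1, 2, 3, 4, 5, 6, 8, 9

1. CLIA inspection 378 days ago vs limit 365 → not met
2. qualified laboratory directors 1 < 2 → not met
3. instrument calibration 48 days ago vs limit 45 → not met
4. condition 'performs genetic testing' holds; cyber liability coverage $675,000 < $750,000 → not met
5. condition 'handles select agents' holds; specimen chain-of-custody procedure absent → not met
6. personnel competency assessment 778 days ago vs limit 730 → not met
7. biosafety cabinet certification 503 days ago vs limit 540 → met
8. test menu absent → not met
9. certified medical technologists 4 < 7 → not met
Not met: 1, 2, 3, 4, 5, 6, 8, 9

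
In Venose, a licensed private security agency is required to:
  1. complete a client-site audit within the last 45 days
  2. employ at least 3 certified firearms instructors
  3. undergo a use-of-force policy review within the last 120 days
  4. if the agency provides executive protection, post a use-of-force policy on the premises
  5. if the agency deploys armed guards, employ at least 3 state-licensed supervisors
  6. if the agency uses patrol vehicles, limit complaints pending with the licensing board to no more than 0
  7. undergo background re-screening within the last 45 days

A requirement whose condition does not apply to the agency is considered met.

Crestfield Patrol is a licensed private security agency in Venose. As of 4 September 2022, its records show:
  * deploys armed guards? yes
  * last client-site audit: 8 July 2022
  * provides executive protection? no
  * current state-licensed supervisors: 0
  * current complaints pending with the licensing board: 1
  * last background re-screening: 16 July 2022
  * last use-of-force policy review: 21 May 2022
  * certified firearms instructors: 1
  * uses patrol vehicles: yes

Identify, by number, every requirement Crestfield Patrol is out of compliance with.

1, 2, 5, 6, 7

1. client-site audit 58 days ago vs limit 45 → not met
2. certified firearms instructors 1 < 3 → not met
3. use-of-force policy review 106 days ago vs limit 120 → met
4. condition 'provides executive protection' does not hold → requirement n/a → met
5. condition 'deploys armed guards' holds; state-licensed supervisors 0 < 3 → not met
6. condition 'uses patrol vehicles' holds; complaints pending with the licensing board 1 > 0 → not met
7. background re-screening 50 days ago vs limit 45 → not met
Not met: 1, 2, 5, 6, 7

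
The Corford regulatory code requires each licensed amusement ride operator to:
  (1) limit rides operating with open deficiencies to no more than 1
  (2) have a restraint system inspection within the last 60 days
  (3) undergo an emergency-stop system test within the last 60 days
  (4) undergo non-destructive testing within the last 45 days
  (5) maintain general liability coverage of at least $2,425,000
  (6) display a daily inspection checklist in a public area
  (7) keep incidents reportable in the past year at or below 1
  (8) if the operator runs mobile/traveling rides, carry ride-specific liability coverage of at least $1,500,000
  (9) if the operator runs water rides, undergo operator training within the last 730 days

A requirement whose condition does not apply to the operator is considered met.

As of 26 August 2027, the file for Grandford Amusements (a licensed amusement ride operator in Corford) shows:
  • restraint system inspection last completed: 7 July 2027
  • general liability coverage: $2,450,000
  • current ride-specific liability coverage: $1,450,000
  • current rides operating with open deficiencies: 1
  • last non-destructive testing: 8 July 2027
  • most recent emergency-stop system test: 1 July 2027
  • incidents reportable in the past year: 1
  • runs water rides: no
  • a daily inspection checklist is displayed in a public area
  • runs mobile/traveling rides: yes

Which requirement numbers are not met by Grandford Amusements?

4, 8

1. rides operating with open deficiencies 1 ≤ 1 → met
2. restraint system inspection 50 days ago vs limit 60 → met
3. emergency-stop system test 56 days ago vs limit 60 → met
4. non-destructive testing 49 days ago vs limit 45 → not met
5. general liability coverage $2,450,000 ≥ $2,425,000 → met
6. daily inspection checklist present → met
7. incidents reportable in the past year 1 ≤ 1 → met
8. condition 'runs mobile/traveling rides' holds; ride-specific liability coverage $1,450,000 < $1,500,000 → not met
9. condition 'runs water rides' does not hold → requirement n/a → met
Not met: 4, 8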